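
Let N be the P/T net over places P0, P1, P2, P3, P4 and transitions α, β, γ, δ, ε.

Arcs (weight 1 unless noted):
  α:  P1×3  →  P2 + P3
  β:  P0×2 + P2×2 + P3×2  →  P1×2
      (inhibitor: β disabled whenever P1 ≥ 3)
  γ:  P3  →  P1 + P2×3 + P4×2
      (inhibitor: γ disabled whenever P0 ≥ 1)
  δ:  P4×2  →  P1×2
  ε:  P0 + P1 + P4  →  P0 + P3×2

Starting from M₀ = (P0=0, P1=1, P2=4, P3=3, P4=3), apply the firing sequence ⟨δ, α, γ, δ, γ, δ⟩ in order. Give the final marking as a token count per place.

(P0=0, P1=6, P2=11, P3=2, P4=1)

step 1: fire δ:  (P0=0, P1=1, P2=4, P3=3, P4=3) → (P0=0, P1=3, P2=4, P3=3, P4=1)
step 2: fire α:  (P0=0, P1=3, P2=4, P3=3, P4=1) → (P0=0, P1=0, P2=5, P3=4, P4=1)
step 3: fire γ:  (P0=0, P1=0, P2=5, P3=4, P4=1) → (P0=0, P1=1, P2=8, P3=3, P4=3)
step 4: fire δ:  (P0=0, P1=1, P2=8, P3=3, P4=3) → (P0=0, P1=3, P2=8, P3=3, P4=1)
step 5: fire γ:  (P0=0, P1=3, P2=8, P3=3, P4=1) → (P0=0, P1=4, P2=11, P3=2, P4=3)
step 6: fire δ:  (P0=0, P1=4, P2=11, P3=2, P4=3) → (P0=0, P1=6, P2=11, P3=2, P4=1)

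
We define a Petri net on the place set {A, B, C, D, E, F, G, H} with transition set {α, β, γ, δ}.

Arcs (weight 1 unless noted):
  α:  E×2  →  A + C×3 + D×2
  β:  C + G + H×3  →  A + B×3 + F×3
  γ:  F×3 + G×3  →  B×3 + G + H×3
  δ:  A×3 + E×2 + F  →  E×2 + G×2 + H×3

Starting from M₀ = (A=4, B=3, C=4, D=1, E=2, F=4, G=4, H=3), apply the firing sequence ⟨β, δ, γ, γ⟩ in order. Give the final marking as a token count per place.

step 1: fire β:  (A=4, B=3, C=4, D=1, E=2, F=4, G=4, H=3) → (A=5, B=6, C=3, D=1, E=2, F=7, G=3, H=0)
step 2: fire δ:  (A=5, B=6, C=3, D=1, E=2, F=7, G=3, H=0) → (A=2, B=6, C=3, D=1, E=2, F=6, G=5, H=3)
step 3: fire γ:  (A=2, B=6, C=3, D=1, E=2, F=6, G=5, H=3) → (A=2, B=9, C=3, D=1, E=2, F=3, G=3, H=6)
step 4: fire γ:  (A=2, B=9, C=3, D=1, E=2, F=3, G=3, H=6) → (A=2, B=12, C=3, D=1, E=2, F=0, G=1, H=9)

(A=2, B=12, C=3, D=1, E=2, F=0, G=1, H=9)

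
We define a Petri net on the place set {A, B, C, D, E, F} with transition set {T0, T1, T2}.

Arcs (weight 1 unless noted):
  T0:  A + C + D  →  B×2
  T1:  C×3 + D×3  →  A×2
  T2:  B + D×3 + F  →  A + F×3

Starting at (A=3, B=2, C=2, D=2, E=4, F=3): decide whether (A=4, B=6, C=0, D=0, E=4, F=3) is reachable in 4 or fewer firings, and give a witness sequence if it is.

depth 0: 1 marking
depth 1: 2 markings reached so far
depth 2: 3 markings reached so far
depth 3: 3 markings reached so far
(frontier empty at depth 3; search complete)
target is not among the 3 markings reachable within 4 steps

NO — not reachable within 4 firings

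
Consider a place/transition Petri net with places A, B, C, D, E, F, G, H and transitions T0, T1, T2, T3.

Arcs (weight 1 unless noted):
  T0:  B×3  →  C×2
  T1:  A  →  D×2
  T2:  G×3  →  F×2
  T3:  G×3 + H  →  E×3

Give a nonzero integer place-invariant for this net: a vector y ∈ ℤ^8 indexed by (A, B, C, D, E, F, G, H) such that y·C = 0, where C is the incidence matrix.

y = (A:0, B:2, C:3, D:0, E:0, F:0, G:0, H:0)

Incidence matrix C (rows=places, cols=transitions):
       T0   T1   T2   T3
    A   0   -1    0    0
    B  -3    0    0    0
    C   2    0    0    0
    D   0    2    0    0
    E   0    0    0    3
    F   0    0    2    0
    G   0    0   -3   -3
    H   0    0    0   -1

Candidate y = [0, 2, 3, 0, 0, 0, 0, 0]; check y·C column-wise:
  col T0: 2·-3 + 3·2 = 0
  col T1: 0·-1 + 2·0 + 3·0 + 0·2 = 0
  col T2: 2·0 + 3·0 + 0·2 + 0·-3 = 0
  col T3: 2·0 + 3·0 + 0·3 + 0·-3 + 0·-1 = 0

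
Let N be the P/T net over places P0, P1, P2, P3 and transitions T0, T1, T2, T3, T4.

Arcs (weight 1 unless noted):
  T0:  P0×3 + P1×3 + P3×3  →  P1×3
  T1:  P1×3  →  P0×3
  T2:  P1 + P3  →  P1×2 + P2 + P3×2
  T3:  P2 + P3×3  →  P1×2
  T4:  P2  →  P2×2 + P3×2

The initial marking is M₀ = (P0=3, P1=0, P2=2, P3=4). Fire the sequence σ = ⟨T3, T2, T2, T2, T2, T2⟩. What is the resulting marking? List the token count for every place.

step 1: fire T3:  (P0=3, P1=0, P2=2, P3=4) → (P0=3, P1=2, P2=1, P3=1)
step 2: fire T2:  (P0=3, P1=2, P2=1, P3=1) → (P0=3, P1=3, P2=2, P3=2)
step 3: fire T2:  (P0=3, P1=3, P2=2, P3=2) → (P0=3, P1=4, P2=3, P3=3)
step 4: fire T2:  (P0=3, P1=4, P2=3, P3=3) → (P0=3, P1=5, P2=4, P3=4)
step 5: fire T2:  (P0=3, P1=5, P2=4, P3=4) → (P0=3, P1=6, P2=5, P3=5)
step 6: fire T2:  (P0=3, P1=6, P2=5, P3=5) → (P0=3, P1=7, P2=6, P3=6)

(P0=3, P1=7, P2=6, P3=6)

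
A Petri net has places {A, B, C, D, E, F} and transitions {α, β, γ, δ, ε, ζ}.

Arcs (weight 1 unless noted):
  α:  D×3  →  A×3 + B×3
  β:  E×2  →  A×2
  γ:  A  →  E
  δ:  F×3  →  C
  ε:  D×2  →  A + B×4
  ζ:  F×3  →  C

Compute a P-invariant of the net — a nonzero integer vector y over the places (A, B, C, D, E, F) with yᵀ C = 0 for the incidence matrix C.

Incidence matrix C (rows=places, cols=transitions):
        α    β    γ    δ    ε    ζ
    A   3    2   -1    0    1    0
    B   3    0    0    0    4    0
    C   0    0    0    1    0    1
    D  -3    0    0    0   -2    0
    E   0   -2    1    0    0    0
    F   0    0    0   -3    0   -3

Candidate y = [2, 1, 0, 3, 2, 0]; check y·C column-wise:
  col α: 2·3 + 1·3 + 3·-3 + 2·0 = 0
  col β: 2·2 + 1·0 + 3·0 + 2·-2 = 0
  col γ: 2·-1 + 1·0 + 3·0 + 2·1 = 0
  col δ: 2·0 + 1·0 + 0·1 + 3·0 + 2·0 + 0·-3 = 0
  col ε: 2·1 + 1·4 + 3·-2 + 2·0 = 0
  col ζ: 2·0 + 1·0 + 0·1 + 3·0 + 2·0 + 0·-3 = 0

y = (A:2, B:1, C:0, D:3, E:2, F:0)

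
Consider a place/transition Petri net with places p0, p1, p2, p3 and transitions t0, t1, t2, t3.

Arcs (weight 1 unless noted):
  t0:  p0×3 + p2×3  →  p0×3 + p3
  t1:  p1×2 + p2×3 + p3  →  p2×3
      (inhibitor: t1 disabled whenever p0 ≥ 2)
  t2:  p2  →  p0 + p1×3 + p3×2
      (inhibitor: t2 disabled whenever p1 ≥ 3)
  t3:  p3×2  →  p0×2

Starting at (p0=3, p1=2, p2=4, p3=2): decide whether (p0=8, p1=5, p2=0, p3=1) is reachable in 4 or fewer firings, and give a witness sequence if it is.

step 1: fire t0:  (p0=3, p1=2, p2=4, p3=2) → (p0=3, p1=2, p2=1, p3=3)
step 2: fire t2:  (p0=3, p1=2, p2=1, p3=3) → (p0=4, p1=5, p2=0, p3=5)
step 3: fire t3:  (p0=4, p1=5, p2=0, p3=5) → (p0=6, p1=5, p2=0, p3=3)
step 4: fire t3:  (p0=6, p1=5, p2=0, p3=3) → (p0=8, p1=5, p2=0, p3=1)

YES — reachable via ⟨t0, t2, t3, t3⟩ (4 firings)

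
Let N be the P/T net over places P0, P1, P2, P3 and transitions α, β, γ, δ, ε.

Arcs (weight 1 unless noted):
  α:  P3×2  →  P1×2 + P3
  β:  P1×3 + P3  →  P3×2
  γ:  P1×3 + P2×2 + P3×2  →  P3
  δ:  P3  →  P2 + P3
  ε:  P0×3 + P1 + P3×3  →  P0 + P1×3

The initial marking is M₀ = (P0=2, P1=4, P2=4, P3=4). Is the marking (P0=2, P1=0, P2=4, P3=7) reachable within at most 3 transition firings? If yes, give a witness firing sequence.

NO — not reachable within 3 firings

depth 0: 1 marking
depth 1: 5 markings reached so far
depth 2: 12 markings reached so far
depth 3: 25 markings reached so far
target is not among the 25 markings reachable within 3 steps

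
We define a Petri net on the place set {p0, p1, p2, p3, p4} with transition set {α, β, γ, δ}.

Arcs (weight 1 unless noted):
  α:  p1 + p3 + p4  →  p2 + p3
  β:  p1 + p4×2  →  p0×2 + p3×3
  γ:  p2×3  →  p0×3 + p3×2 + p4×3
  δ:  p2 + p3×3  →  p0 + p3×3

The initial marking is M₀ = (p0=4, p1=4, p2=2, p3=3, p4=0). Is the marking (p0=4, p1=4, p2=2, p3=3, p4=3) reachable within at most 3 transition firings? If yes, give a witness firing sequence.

NO — not reachable within 3 firings

depth 0: 1 marking
depth 1: 2 markings reached so far
depth 2: 3 markings reached so far
depth 3: 3 markings reached so far
(frontier empty at depth 3; search complete)
target is not among the 3 markings reachable within 3 steps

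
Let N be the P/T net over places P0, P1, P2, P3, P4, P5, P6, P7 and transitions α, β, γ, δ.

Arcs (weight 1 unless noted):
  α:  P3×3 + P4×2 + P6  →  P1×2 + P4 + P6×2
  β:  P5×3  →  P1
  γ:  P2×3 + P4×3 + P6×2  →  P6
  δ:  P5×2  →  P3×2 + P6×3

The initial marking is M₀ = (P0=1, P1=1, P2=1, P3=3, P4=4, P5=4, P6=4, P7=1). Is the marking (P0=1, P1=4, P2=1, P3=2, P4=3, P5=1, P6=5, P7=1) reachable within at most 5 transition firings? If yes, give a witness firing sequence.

NO — not reachable within 5 firings

depth 0: 1 marking
depth 1: 4 markings reached so far
depth 2: 7 markings reached so far
depth 3: 8 markings reached so far
depth 4: 9 markings reached so far
depth 5: 9 markings reached so far
(frontier empty at depth 5; search complete)
target is not among the 9 markings reachable within 5 steps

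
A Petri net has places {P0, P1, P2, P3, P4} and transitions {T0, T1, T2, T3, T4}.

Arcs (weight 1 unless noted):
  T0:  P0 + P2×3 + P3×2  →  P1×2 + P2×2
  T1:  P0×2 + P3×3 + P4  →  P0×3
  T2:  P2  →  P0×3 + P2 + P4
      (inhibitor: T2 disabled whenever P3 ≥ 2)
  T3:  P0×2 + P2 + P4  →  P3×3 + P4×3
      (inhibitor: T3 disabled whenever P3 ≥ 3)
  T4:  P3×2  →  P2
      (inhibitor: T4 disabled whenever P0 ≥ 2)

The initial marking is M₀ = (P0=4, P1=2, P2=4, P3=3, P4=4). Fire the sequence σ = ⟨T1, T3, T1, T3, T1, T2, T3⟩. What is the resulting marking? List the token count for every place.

(P0=4, P1=2, P2=1, P3=3, P4=8)

step 1: fire T1:  (P0=4, P1=2, P2=4, P3=3, P4=4) → (P0=5, P1=2, P2=4, P3=0, P4=3)
step 2: fire T3:  (P0=5, P1=2, P2=4, P3=0, P4=3) → (P0=3, P1=2, P2=3, P3=3, P4=5)
step 3: fire T1:  (P0=3, P1=2, P2=3, P3=3, P4=5) → (P0=4, P1=2, P2=3, P3=0, P4=4)
step 4: fire T3:  (P0=4, P1=2, P2=3, P3=0, P4=4) → (P0=2, P1=2, P2=2, P3=3, P4=6)
step 5: fire T1:  (P0=2, P1=2, P2=2, P3=3, P4=6) → (P0=3, P1=2, P2=2, P3=0, P4=5)
step 6: fire T2:  (P0=3, P1=2, P2=2, P3=0, P4=5) → (P0=6, P1=2, P2=2, P3=0, P4=6)
step 7: fire T3:  (P0=6, P1=2, P2=2, P3=0, P4=6) → (P0=4, P1=2, P2=1, P3=3, P4=8)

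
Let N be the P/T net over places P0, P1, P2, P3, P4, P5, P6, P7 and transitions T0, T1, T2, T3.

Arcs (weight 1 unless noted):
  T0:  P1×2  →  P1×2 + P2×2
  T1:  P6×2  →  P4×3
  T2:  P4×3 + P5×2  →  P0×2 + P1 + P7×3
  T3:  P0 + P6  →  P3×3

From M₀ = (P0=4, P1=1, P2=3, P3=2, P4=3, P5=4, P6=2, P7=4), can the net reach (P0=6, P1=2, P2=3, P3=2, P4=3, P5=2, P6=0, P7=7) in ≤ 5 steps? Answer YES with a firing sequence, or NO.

YES — reachable via ⟨T1, T2⟩ (2 firings)

step 1: fire T1:  (P0=4, P1=1, P2=3, P3=2, P4=3, P5=4, P6=2, P7=4) → (P0=4, P1=1, P2=3, P3=2, P4=6, P5=4, P6=0, P7=4)
step 2: fire T2:  (P0=4, P1=1, P2=3, P3=2, P4=6, P5=4, P6=0, P7=4) → (P0=6, P1=2, P2=3, P3=2, P4=3, P5=2, P6=0, P7=7)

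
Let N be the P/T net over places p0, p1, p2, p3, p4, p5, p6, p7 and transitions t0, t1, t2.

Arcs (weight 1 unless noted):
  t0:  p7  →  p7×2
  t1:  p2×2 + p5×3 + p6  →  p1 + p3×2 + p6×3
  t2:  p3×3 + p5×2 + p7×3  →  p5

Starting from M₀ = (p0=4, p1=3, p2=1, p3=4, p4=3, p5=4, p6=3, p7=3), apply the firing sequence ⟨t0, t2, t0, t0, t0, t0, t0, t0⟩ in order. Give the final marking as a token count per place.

step 1: fire t0:  (p0=4, p1=3, p2=1, p3=4, p4=3, p5=4, p6=3, p7=3) → (p0=4, p1=3, p2=1, p3=4, p4=3, p5=4, p6=3, p7=4)
step 2: fire t2:  (p0=4, p1=3, p2=1, p3=4, p4=3, p5=4, p6=3, p7=4) → (p0=4, p1=3, p2=1, p3=1, p4=3, p5=3, p6=3, p7=1)
step 3: fire t0:  (p0=4, p1=3, p2=1, p3=1, p4=3, p5=3, p6=3, p7=1) → (p0=4, p1=3, p2=1, p3=1, p4=3, p5=3, p6=3, p7=2)
step 4: fire t0:  (p0=4, p1=3, p2=1, p3=1, p4=3, p5=3, p6=3, p7=2) → (p0=4, p1=3, p2=1, p3=1, p4=3, p5=3, p6=3, p7=3)
step 5: fire t0:  (p0=4, p1=3, p2=1, p3=1, p4=3, p5=3, p6=3, p7=3) → (p0=4, p1=3, p2=1, p3=1, p4=3, p5=3, p6=3, p7=4)
step 6: fire t0:  (p0=4, p1=3, p2=1, p3=1, p4=3, p5=3, p6=3, p7=4) → (p0=4, p1=3, p2=1, p3=1, p4=3, p5=3, p6=3, p7=5)
step 7: fire t0:  (p0=4, p1=3, p2=1, p3=1, p4=3, p5=3, p6=3, p7=5) → (p0=4, p1=3, p2=1, p3=1, p4=3, p5=3, p6=3, p7=6)
step 8: fire t0:  (p0=4, p1=3, p2=1, p3=1, p4=3, p5=3, p6=3, p7=6) → (p0=4, p1=3, p2=1, p3=1, p4=3, p5=3, p6=3, p7=7)

(p0=4, p1=3, p2=1, p3=1, p4=3, p5=3, p6=3, p7=7)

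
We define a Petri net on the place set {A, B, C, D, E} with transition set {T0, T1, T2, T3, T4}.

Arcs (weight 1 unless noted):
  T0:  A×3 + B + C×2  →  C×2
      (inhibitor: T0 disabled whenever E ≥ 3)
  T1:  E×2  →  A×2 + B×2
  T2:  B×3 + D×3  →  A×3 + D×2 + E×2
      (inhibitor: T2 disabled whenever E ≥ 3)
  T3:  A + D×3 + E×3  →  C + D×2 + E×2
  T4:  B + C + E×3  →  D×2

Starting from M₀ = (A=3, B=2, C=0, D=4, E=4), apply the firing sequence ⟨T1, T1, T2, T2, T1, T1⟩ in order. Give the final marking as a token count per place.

(A=17, B=4, C=0, D=2, E=0)

step 1: fire T1:  (A=3, B=2, C=0, D=4, E=4) → (A=5, B=4, C=0, D=4, E=2)
step 2: fire T1:  (A=5, B=4, C=0, D=4, E=2) → (A=7, B=6, C=0, D=4, E=0)
step 3: fire T2:  (A=7, B=6, C=0, D=4, E=0) → (A=10, B=3, C=0, D=3, E=2)
step 4: fire T2:  (A=10, B=3, C=0, D=3, E=2) → (A=13, B=0, C=0, D=2, E=4)
step 5: fire T1:  (A=13, B=0, C=0, D=2, E=4) → (A=15, B=2, C=0, D=2, E=2)
step 6: fire T1:  (A=15, B=2, C=0, D=2, E=2) → (A=17, B=4, C=0, D=2, E=0)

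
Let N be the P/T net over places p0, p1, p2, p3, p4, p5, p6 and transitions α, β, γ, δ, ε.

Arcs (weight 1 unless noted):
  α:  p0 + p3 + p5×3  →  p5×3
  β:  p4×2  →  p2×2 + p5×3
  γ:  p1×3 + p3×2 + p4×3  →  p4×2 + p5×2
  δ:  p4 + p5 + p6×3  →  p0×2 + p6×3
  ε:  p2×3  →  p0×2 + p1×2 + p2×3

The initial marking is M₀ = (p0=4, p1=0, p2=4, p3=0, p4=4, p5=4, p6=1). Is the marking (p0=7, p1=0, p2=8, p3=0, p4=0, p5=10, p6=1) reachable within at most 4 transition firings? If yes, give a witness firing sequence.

depth 0: 1 marking
depth 1: 3 markings reached so far
depth 2: 6 markings reached so far
depth 3: 9 markings reached so far
depth 4: 12 markings reached so far
target is not among the 12 markings reachable within 4 steps

NO — not reachable within 4 firings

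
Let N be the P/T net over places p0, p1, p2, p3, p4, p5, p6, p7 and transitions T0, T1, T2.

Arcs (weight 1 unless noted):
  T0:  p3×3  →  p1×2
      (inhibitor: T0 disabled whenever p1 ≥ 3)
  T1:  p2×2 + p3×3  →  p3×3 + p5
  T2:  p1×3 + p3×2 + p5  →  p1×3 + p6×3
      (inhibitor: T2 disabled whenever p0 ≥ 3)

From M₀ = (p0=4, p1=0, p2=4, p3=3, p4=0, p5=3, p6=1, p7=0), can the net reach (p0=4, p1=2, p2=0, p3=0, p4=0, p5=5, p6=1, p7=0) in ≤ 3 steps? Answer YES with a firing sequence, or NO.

YES — reachable via ⟨T1, T1, T0⟩ (3 firings)

step 1: fire T1:  (p0=4, p1=0, p2=4, p3=3, p4=0, p5=3, p6=1, p7=0) → (p0=4, p1=0, p2=2, p3=3, p4=0, p5=4, p6=1, p7=0)
step 2: fire T1:  (p0=4, p1=0, p2=2, p3=3, p4=0, p5=4, p6=1, p7=0) → (p0=4, p1=0, p2=0, p3=3, p4=0, p5=5, p6=1, p7=0)
step 3: fire T0:  (p0=4, p1=0, p2=0, p3=3, p4=0, p5=5, p6=1, p7=0) → (p0=4, p1=2, p2=0, p3=0, p4=0, p5=5, p6=1, p7=0)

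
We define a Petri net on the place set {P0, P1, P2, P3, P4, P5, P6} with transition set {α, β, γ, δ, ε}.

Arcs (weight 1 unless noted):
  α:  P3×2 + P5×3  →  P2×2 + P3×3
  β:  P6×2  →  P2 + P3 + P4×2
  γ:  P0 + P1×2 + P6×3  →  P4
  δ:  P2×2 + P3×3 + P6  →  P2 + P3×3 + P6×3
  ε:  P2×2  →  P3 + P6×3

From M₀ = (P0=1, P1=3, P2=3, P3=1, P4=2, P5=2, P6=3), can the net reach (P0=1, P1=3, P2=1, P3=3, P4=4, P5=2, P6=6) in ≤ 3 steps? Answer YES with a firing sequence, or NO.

YES — reachable via ⟨β, ε, δ⟩ (3 firings)

step 1: fire β:  (P0=1, P1=3, P2=3, P3=1, P4=2, P5=2, P6=3) → (P0=1, P1=3, P2=4, P3=2, P4=4, P5=2, P6=1)
step 2: fire ε:  (P0=1, P1=3, P2=4, P3=2, P4=4, P5=2, P6=1) → (P0=1, P1=3, P2=2, P3=3, P4=4, P5=2, P6=4)
step 3: fire δ:  (P0=1, P1=3, P2=2, P3=3, P4=4, P5=2, P6=4) → (P0=1, P1=3, P2=1, P3=3, P4=4, P5=2, P6=6)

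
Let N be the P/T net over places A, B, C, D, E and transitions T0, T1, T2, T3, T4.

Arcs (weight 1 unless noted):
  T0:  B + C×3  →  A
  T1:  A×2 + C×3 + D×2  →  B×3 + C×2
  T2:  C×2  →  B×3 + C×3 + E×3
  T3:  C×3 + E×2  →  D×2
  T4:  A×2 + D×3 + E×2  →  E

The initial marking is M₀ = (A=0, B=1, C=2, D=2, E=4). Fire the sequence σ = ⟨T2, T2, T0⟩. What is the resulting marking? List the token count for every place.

(A=1, B=6, C=1, D=2, E=10)

step 1: fire T2:  (A=0, B=1, C=2, D=2, E=4) → (A=0, B=4, C=3, D=2, E=7)
step 2: fire T2:  (A=0, B=4, C=3, D=2, E=7) → (A=0, B=7, C=4, D=2, E=10)
step 3: fire T0:  (A=0, B=7, C=4, D=2, E=10) → (A=1, B=6, C=1, D=2, E=10)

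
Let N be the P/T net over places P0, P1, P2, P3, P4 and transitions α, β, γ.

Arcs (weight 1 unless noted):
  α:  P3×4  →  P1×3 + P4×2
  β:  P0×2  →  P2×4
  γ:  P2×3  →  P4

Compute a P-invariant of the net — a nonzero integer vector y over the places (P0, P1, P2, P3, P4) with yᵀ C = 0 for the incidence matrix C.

y = (P0:0, P1:4, P2:0, P3:3, P4:0)

Incidence matrix C (rows=places, cols=transitions):
        α    β    γ
   P0   0   -2    0
   P1   3    0    0
   P2   0    4   -3
   P3  -4    0    0
   P4   2    0    1

Candidate y = [0, 4, 0, 3, 0]; check y·C column-wise:
  col α: 4·3 + 3·-4 + 0·2 = 0
  col β: 0·-2 + 4·0 + 0·4 + 3·0 = 0
  col γ: 4·0 + 0·-3 + 3·0 + 0·1 = 0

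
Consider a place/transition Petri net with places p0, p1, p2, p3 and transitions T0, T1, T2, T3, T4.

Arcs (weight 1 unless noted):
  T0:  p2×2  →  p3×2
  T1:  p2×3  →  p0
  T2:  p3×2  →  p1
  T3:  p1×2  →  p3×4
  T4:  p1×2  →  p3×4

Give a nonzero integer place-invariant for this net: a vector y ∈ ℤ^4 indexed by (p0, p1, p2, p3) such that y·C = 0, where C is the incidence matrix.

y = (p0:3, p1:2, p2:1, p3:1)

Incidence matrix C (rows=places, cols=transitions):
       T0   T1   T2   T3   T4
   p0   0    1    0    0    0
   p1   0    0    1   -2   -2
   p2  -2   -3    0    0    0
   p3   2    0   -2    4    4

Candidate y = [3, 2, 1, 1]; check y·C column-wise:
  col T0: 3·0 + 2·0 + 1·-2 + 1·2 = 0
  col T1: 3·1 + 2·0 + 1·-3 + 1·0 = 0
  col T2: 3·0 + 2·1 + 1·0 + 1·-2 = 0
  col T3: 3·0 + 2·-2 + 1·0 + 1·4 = 0
  col T4: 3·0 + 2·-2 + 1·0 + 1·4 = 0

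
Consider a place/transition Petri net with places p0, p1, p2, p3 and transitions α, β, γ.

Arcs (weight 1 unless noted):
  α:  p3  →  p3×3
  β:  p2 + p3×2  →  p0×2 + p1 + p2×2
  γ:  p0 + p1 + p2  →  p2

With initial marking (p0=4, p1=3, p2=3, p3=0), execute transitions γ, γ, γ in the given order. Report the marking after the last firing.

(p0=1, p1=0, p2=3, p3=0)

step 1: fire γ:  (p0=4, p1=3, p2=3, p3=0) → (p0=3, p1=2, p2=3, p3=0)
step 2: fire γ:  (p0=3, p1=2, p2=3, p3=0) → (p0=2, p1=1, p2=3, p3=0)
step 3: fire γ:  (p0=2, p1=1, p2=3, p3=0) → (p0=1, p1=0, p2=3, p3=0)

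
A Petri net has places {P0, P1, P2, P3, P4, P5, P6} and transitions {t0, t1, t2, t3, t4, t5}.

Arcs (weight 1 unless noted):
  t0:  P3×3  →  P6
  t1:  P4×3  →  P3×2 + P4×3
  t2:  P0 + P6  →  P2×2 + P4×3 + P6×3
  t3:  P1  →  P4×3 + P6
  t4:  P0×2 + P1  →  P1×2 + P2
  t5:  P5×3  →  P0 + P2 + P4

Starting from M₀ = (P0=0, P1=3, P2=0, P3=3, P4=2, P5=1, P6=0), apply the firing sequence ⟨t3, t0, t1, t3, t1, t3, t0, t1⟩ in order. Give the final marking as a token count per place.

(P0=0, P1=0, P2=0, P3=3, P4=11, P5=1, P6=5)

step 1: fire t3:  (P0=0, P1=3, P2=0, P3=3, P4=2, P5=1, P6=0) → (P0=0, P1=2, P2=0, P3=3, P4=5, P5=1, P6=1)
step 2: fire t0:  (P0=0, P1=2, P2=0, P3=3, P4=5, P5=1, P6=1) → (P0=0, P1=2, P2=0, P3=0, P4=5, P5=1, P6=2)
step 3: fire t1:  (P0=0, P1=2, P2=0, P3=0, P4=5, P5=1, P6=2) → (P0=0, P1=2, P2=0, P3=2, P4=5, P5=1, P6=2)
step 4: fire t3:  (P0=0, P1=2, P2=0, P3=2, P4=5, P5=1, P6=2) → (P0=0, P1=1, P2=0, P3=2, P4=8, P5=1, P6=3)
step 5: fire t1:  (P0=0, P1=1, P2=0, P3=2, P4=8, P5=1, P6=3) → (P0=0, P1=1, P2=0, P3=4, P4=8, P5=1, P6=3)
step 6: fire t3:  (P0=0, P1=1, P2=0, P3=4, P4=8, P5=1, P6=3) → (P0=0, P1=0, P2=0, P3=4, P4=11, P5=1, P6=4)
step 7: fire t0:  (P0=0, P1=0, P2=0, P3=4, P4=11, P5=1, P6=4) → (P0=0, P1=0, P2=0, P3=1, P4=11, P5=1, P6=5)
step 8: fire t1:  (P0=0, P1=0, P2=0, P3=1, P4=11, P5=1, P6=5) → (P0=0, P1=0, P2=0, P3=3, P4=11, P5=1, P6=5)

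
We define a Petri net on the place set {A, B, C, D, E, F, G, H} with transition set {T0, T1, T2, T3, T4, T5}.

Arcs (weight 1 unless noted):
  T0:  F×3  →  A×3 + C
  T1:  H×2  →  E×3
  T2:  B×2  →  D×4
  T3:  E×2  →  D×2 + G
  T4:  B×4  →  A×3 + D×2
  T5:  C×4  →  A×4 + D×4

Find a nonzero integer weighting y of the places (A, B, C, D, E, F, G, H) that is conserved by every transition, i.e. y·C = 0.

y = (A:2, B:2, C:3, D:1, E:0, F:3, G:-2, H:0)

Incidence matrix C (rows=places, cols=transitions):
       T0   T1   T2   T3   T4   T5
    A   3    0    0    0    3    4
    B   0    0   -2    0   -4    0
    C   1    0    0    0    0   -4
    D   0    0    4    2    2    4
    E   0    3    0   -2    0    0
    F  -3    0    0    0    0    0
    G   0    0    0    1    0    0
    H   0   -2    0    0    0    0

Candidate y = [2, 2, 3, 1, 0, 3, -2, 0]; check y·C column-wise:
  col T0: 2·3 + 2·0 + 3·1 + 1·0 + 3·-3 + -2·0 = 0
  col T1: 2·0 + 2·0 + 3·0 + 1·0 + 0·3 + 3·0 + -2·0 + 0·-2 = 0
  col T2: 2·0 + 2·-2 + 3·0 + 1·4 + 3·0 + -2·0 = 0
  col T3: 2·0 + 2·0 + 3·0 + 1·2 + 0·-2 + 3·0 + -2·1 = 0
  col T4: 2·3 + 2·-4 + 3·0 + 1·2 + 3·0 + -2·0 = 0
  col T5: 2·4 + 2·0 + 3·-4 + 1·4 + 3·0 + -2·0 = 0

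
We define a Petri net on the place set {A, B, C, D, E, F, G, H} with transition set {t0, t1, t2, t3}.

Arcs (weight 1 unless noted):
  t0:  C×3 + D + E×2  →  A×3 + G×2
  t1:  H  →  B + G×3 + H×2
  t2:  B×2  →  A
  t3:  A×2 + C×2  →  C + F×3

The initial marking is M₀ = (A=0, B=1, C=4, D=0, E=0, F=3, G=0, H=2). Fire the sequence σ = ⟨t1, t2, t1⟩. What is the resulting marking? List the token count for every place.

step 1: fire t1:  (A=0, B=1, C=4, D=0, E=0, F=3, G=0, H=2) → (A=0, B=2, C=4, D=0, E=0, F=3, G=3, H=3)
step 2: fire t2:  (A=0, B=2, C=4, D=0, E=0, F=3, G=3, H=3) → (A=1, B=0, C=4, D=0, E=0, F=3, G=3, H=3)
step 3: fire t1:  (A=1, B=0, C=4, D=0, E=0, F=3, G=3, H=3) → (A=1, B=1, C=4, D=0, E=0, F=3, G=6, H=4)

(A=1, B=1, C=4, D=0, E=0, F=3, G=6, H=4)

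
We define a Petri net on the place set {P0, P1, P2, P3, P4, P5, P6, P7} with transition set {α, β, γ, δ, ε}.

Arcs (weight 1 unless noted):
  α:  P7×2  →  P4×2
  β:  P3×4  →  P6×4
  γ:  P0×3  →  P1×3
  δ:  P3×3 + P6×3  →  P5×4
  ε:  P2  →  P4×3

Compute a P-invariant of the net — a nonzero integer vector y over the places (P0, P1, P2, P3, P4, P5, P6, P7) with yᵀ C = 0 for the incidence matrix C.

y = (P0:1, P1:1, P2:0, P3:0, P4:0, P5:0, P6:0, P7:0)

Incidence matrix C (rows=places, cols=transitions):
        α    β    γ    δ    ε
   P0   0    0   -3    0    0
   P1   0    0    3    0    0
   P2   0    0    0    0   -1
   P3   0   -4    0   -3    0
   P4   2    0    0    0    3
   P5   0    0    0    4    0
   P6   0    4    0   -3    0
   P7  -2    0    0    0    0

Candidate y = [1, 1, 0, 0, 0, 0, 0, 0]; check y·C column-wise:
  col α: 1·0 + 1·0 + 0·2 + 0·-2 = 0
  col β: 1·0 + 1·0 + 0·-4 + 0·4 = 0
  col γ: 1·-3 + 1·3 = 0
  col δ: 1·0 + 1·0 + 0·-3 + 0·4 + 0·-3 = 0
  col ε: 1·0 + 1·0 + 0·-1 + 0·3 = 0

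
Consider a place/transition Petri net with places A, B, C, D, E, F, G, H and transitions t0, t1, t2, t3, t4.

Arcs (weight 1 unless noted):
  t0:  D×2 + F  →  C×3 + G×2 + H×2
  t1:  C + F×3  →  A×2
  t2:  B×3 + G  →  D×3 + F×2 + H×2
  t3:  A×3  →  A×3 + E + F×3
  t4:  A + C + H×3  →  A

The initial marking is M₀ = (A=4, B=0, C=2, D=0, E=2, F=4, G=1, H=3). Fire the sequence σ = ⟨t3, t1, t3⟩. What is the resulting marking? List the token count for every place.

(A=6, B=0, C=1, D=0, E=4, F=7, G=1, H=3)

step 1: fire t3:  (A=4, B=0, C=2, D=0, E=2, F=4, G=1, H=3) → (A=4, B=0, C=2, D=0, E=3, F=7, G=1, H=3)
step 2: fire t1:  (A=4, B=0, C=2, D=0, E=3, F=7, G=1, H=3) → (A=6, B=0, C=1, D=0, E=3, F=4, G=1, H=3)
step 3: fire t3:  (A=6, B=0, C=1, D=0, E=3, F=4, G=1, H=3) → (A=6, B=0, C=1, D=0, E=4, F=7, G=1, H=3)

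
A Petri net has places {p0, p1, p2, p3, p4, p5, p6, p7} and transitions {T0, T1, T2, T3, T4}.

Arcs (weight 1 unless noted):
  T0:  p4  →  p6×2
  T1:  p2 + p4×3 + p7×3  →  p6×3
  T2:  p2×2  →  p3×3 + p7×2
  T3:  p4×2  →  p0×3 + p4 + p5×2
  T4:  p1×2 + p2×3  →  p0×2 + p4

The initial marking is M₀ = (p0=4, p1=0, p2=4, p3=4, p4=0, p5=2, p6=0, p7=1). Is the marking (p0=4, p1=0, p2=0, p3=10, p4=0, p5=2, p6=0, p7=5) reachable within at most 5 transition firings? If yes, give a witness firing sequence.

step 1: fire T2:  (p0=4, p1=0, p2=4, p3=4, p4=0, p5=2, p6=0, p7=1) → (p0=4, p1=0, p2=2, p3=7, p4=0, p5=2, p6=0, p7=3)
step 2: fire T2:  (p0=4, p1=0, p2=2, p3=7, p4=0, p5=2, p6=0, p7=3) → (p0=4, p1=0, p2=0, p3=10, p4=0, p5=2, p6=0, p7=5)

YES — reachable via ⟨T2, T2⟩ (2 firings)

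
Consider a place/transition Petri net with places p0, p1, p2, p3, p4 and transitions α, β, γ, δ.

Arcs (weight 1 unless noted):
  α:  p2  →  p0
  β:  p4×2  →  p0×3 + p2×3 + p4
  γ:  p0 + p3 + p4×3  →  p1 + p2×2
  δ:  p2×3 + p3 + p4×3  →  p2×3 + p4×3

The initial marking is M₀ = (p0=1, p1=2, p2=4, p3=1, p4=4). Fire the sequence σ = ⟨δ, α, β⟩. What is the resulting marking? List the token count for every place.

(p0=5, p1=2, p2=6, p3=0, p4=3)

step 1: fire δ:  (p0=1, p1=2, p2=4, p3=1, p4=4) → (p0=1, p1=2, p2=4, p3=0, p4=4)
step 2: fire α:  (p0=1, p1=2, p2=4, p3=0, p4=4) → (p0=2, p1=2, p2=3, p3=0, p4=4)
step 3: fire β:  (p0=2, p1=2, p2=3, p3=0, p4=4) → (p0=5, p1=2, p2=6, p3=0, p4=3)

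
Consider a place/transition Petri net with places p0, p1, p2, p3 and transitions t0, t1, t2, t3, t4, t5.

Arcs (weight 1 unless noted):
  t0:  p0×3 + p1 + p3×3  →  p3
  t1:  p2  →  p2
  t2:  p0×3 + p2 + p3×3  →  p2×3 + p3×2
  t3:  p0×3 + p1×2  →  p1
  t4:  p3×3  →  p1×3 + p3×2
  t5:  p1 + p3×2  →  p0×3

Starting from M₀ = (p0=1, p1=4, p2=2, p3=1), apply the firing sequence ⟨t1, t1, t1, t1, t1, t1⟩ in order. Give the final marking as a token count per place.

step 1: fire t1:  (p0=1, p1=4, p2=2, p3=1) → (p0=1, p1=4, p2=2, p3=1)
step 2: fire t1:  (p0=1, p1=4, p2=2, p3=1) → (p0=1, p1=4, p2=2, p3=1)
step 3: fire t1:  (p0=1, p1=4, p2=2, p3=1) → (p0=1, p1=4, p2=2, p3=1)
step 4: fire t1:  (p0=1, p1=4, p2=2, p3=1) → (p0=1, p1=4, p2=2, p3=1)
step 5: fire t1:  (p0=1, p1=4, p2=2, p3=1) → (p0=1, p1=4, p2=2, p3=1)
step 6: fire t1:  (p0=1, p1=4, p2=2, p3=1) → (p0=1, p1=4, p2=2, p3=1)

(p0=1, p1=4, p2=2, p3=1)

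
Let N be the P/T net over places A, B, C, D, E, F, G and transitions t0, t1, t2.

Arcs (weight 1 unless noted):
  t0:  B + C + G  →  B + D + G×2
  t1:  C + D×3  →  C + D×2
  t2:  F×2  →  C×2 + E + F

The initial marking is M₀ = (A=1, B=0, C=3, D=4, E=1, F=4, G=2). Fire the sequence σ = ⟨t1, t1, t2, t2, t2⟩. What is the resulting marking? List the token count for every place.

(A=1, B=0, C=9, D=2, E=4, F=1, G=2)

step 1: fire t1:  (A=1, B=0, C=3, D=4, E=1, F=4, G=2) → (A=1, B=0, C=3, D=3, E=1, F=4, G=2)
step 2: fire t1:  (A=1, B=0, C=3, D=3, E=1, F=4, G=2) → (A=1, B=0, C=3, D=2, E=1, F=4, G=2)
step 3: fire t2:  (A=1, B=0, C=3, D=2, E=1, F=4, G=2) → (A=1, B=0, C=5, D=2, E=2, F=3, G=2)
step 4: fire t2:  (A=1, B=0, C=5, D=2, E=2, F=3, G=2) → (A=1, B=0, C=7, D=2, E=3, F=2, G=2)
step 5: fire t2:  (A=1, B=0, C=7, D=2, E=3, F=2, G=2) → (A=1, B=0, C=9, D=2, E=4, F=1, G=2)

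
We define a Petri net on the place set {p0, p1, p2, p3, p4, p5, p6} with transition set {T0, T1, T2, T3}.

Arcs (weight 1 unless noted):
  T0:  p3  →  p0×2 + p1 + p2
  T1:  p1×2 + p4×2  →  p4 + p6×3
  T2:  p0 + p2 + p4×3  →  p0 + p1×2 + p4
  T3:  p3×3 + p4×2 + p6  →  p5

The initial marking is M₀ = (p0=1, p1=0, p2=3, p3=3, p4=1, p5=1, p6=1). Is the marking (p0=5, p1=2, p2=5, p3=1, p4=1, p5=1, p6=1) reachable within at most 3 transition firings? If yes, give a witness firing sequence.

step 1: fire T0:  (p0=1, p1=0, p2=3, p3=3, p4=1, p5=1, p6=1) → (p0=3, p1=1, p2=4, p3=2, p4=1, p5=1, p6=1)
step 2: fire T0:  (p0=3, p1=1, p2=4, p3=2, p4=1, p5=1, p6=1) → (p0=5, p1=2, p2=5, p3=1, p4=1, p5=1, p6=1)

YES — reachable via ⟨T0, T0⟩ (2 firings)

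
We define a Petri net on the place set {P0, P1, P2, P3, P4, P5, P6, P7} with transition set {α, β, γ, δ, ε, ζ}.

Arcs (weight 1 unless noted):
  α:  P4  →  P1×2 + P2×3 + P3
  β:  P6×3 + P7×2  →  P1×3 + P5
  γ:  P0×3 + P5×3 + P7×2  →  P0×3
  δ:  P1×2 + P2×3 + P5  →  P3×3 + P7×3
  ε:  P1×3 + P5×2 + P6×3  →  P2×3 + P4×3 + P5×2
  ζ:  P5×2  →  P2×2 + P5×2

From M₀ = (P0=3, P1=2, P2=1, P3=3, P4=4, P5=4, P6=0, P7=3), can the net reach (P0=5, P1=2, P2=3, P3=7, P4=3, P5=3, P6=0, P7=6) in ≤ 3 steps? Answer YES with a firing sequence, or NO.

NO — not reachable within 3 firings

depth 0: 1 marking
depth 1: 4 markings reached so far
depth 2: 11 markings reached so far
depth 3: 23 markings reached so far
target is not among the 23 markings reachable within 3 steps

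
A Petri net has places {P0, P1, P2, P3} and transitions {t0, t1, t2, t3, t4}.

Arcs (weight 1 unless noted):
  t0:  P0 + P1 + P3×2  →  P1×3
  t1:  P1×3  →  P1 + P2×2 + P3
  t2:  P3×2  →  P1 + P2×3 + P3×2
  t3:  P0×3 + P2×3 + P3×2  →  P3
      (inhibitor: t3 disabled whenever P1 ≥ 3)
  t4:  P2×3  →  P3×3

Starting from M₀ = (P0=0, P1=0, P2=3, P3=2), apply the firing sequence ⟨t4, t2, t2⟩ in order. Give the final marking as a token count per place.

step 1: fire t4:  (P0=0, P1=0, P2=3, P3=2) → (P0=0, P1=0, P2=0, P3=5)
step 2: fire t2:  (P0=0, P1=0, P2=0, P3=5) → (P0=0, P1=1, P2=3, P3=5)
step 3: fire t2:  (P0=0, P1=1, P2=3, P3=5) → (P0=0, P1=2, P2=6, P3=5)

(P0=0, P1=2, P2=6, P3=5)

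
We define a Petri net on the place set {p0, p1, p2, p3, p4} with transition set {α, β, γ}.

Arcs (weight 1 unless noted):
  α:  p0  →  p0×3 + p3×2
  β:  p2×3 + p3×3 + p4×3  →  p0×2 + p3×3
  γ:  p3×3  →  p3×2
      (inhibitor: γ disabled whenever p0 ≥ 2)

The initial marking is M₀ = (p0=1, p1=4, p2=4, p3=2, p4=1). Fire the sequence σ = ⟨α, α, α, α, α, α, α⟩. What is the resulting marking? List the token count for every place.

step 1: fire α:  (p0=1, p1=4, p2=4, p3=2, p4=1) → (p0=3, p1=4, p2=4, p3=4, p4=1)
step 2: fire α:  (p0=3, p1=4, p2=4, p3=4, p4=1) → (p0=5, p1=4, p2=4, p3=6, p4=1)
step 3: fire α:  (p0=5, p1=4, p2=4, p3=6, p4=1) → (p0=7, p1=4, p2=4, p3=8, p4=1)
step 4: fire α:  (p0=7, p1=4, p2=4, p3=8, p4=1) → (p0=9, p1=4, p2=4, p3=10, p4=1)
step 5: fire α:  (p0=9, p1=4, p2=4, p3=10, p4=1) → (p0=11, p1=4, p2=4, p3=12, p4=1)
step 6: fire α:  (p0=11, p1=4, p2=4, p3=12, p4=1) → (p0=13, p1=4, p2=4, p3=14, p4=1)
step 7: fire α:  (p0=13, p1=4, p2=4, p3=14, p4=1) → (p0=15, p1=4, p2=4, p3=16, p4=1)

(p0=15, p1=4, p2=4, p3=16, p4=1)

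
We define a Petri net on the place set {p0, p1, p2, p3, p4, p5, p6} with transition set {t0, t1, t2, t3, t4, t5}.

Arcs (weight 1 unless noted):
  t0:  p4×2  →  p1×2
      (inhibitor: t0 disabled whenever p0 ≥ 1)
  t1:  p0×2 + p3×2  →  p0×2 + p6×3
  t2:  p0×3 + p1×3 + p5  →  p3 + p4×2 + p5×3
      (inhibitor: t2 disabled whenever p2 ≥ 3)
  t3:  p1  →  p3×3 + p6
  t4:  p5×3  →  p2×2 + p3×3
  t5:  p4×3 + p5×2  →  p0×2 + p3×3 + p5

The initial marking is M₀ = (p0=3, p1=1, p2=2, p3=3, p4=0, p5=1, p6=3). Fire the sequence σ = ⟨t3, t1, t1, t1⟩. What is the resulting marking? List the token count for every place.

step 1: fire t3:  (p0=3, p1=1, p2=2, p3=3, p4=0, p5=1, p6=3) → (p0=3, p1=0, p2=2, p3=6, p4=0, p5=1, p6=4)
step 2: fire t1:  (p0=3, p1=0, p2=2, p3=6, p4=0, p5=1, p6=4) → (p0=3, p1=0, p2=2, p3=4, p4=0, p5=1, p6=7)
step 3: fire t1:  (p0=3, p1=0, p2=2, p3=4, p4=0, p5=1, p6=7) → (p0=3, p1=0, p2=2, p3=2, p4=0, p5=1, p6=10)
step 4: fire t1:  (p0=3, p1=0, p2=2, p3=2, p4=0, p5=1, p6=10) → (p0=3, p1=0, p2=2, p3=0, p4=0, p5=1, p6=13)

(p0=3, p1=0, p2=2, p3=0, p4=0, p5=1, p6=13)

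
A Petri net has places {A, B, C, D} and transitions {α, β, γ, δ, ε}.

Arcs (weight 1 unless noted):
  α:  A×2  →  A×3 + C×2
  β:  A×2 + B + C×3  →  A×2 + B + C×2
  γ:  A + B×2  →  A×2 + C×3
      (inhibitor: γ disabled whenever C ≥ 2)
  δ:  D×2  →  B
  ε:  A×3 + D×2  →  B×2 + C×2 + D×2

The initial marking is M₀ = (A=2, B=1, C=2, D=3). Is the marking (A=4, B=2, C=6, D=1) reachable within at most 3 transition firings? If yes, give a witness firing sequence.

YES — reachable via ⟨α, α, δ⟩ (3 firings)

step 1: fire α:  (A=2, B=1, C=2, D=3) → (A=3, B=1, C=4, D=3)
step 2: fire α:  (A=3, B=1, C=4, D=3) → (A=4, B=1, C=6, D=3)
step 3: fire δ:  (A=4, B=1, C=6, D=3) → (A=4, B=2, C=6, D=1)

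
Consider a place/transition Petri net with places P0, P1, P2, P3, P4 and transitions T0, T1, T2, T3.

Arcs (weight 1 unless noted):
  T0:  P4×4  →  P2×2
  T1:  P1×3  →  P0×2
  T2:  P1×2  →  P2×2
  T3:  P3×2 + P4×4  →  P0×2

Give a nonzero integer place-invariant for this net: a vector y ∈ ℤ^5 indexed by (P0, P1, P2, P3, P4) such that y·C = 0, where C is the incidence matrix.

Incidence matrix C (rows=places, cols=transitions):
       T0   T1   T2   T3
   P0   0    2    0    2
   P1   0   -3   -2    0
   P2   2    0    2    0
   P3   0    0    0   -2
   P4  -4    0    0   -4

Candidate y = [3, 2, 2, 1, 1]; check y·C column-wise:
  col T0: 3·0 + 2·0 + 2·2 + 1·0 + 1·-4 = 0
  col T1: 3·2 + 2·-3 + 2·0 + 1·0 + 1·0 = 0
  col T2: 3·0 + 2·-2 + 2·2 + 1·0 + 1·0 = 0
  col T3: 3·2 + 2·0 + 2·0 + 1·-2 + 1·-4 = 0

y = (P0:3, P1:2, P2:2, P3:1, P4:1)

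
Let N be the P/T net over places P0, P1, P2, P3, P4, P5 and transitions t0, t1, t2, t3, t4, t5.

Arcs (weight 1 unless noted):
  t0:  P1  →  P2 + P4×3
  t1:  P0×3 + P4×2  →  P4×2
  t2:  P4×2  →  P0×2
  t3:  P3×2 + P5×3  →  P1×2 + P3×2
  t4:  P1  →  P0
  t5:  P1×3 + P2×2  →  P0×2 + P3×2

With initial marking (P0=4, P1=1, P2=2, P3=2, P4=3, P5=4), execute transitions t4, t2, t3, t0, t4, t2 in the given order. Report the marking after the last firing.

(P0=10, P1=0, P2=3, P3=2, P4=2, P5=1)

step 1: fire t4:  (P0=4, P1=1, P2=2, P3=2, P4=3, P5=4) → (P0=5, P1=0, P2=2, P3=2, P4=3, P5=4)
step 2: fire t2:  (P0=5, P1=0, P2=2, P3=2, P4=3, P5=4) → (P0=7, P1=0, P2=2, P3=2, P4=1, P5=4)
step 3: fire t3:  (P0=7, P1=0, P2=2, P3=2, P4=1, P5=4) → (P0=7, P1=2, P2=2, P3=2, P4=1, P5=1)
step 4: fire t0:  (P0=7, P1=2, P2=2, P3=2, P4=1, P5=1) → (P0=7, P1=1, P2=3, P3=2, P4=4, P5=1)
step 5: fire t4:  (P0=7, P1=1, P2=3, P3=2, P4=4, P5=1) → (P0=8, P1=0, P2=3, P3=2, P4=4, P5=1)
step 6: fire t2:  (P0=8, P1=0, P2=3, P3=2, P4=4, P5=1) → (P0=10, P1=0, P2=3, P3=2, P4=2, P5=1)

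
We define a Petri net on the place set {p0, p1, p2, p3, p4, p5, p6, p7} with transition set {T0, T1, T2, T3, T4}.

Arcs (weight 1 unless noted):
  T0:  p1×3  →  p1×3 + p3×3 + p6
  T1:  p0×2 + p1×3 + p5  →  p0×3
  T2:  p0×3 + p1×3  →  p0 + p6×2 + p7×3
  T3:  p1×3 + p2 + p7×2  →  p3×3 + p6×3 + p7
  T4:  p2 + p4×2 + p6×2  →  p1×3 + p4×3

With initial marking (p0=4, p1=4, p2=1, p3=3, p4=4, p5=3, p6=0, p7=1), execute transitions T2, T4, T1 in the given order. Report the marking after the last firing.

(p0=3, p1=1, p2=0, p3=3, p4=5, p5=2, p6=0, p7=4)

step 1: fire T2:  (p0=4, p1=4, p2=1, p3=3, p4=4, p5=3, p6=0, p7=1) → (p0=2, p1=1, p2=1, p3=3, p4=4, p5=3, p6=2, p7=4)
step 2: fire T4:  (p0=2, p1=1, p2=1, p3=3, p4=4, p5=3, p6=2, p7=4) → (p0=2, p1=4, p2=0, p3=3, p4=5, p5=3, p6=0, p7=4)
step 3: fire T1:  (p0=2, p1=4, p2=0, p3=3, p4=5, p5=3, p6=0, p7=4) → (p0=3, p1=1, p2=0, p3=3, p4=5, p5=2, p6=0, p7=4)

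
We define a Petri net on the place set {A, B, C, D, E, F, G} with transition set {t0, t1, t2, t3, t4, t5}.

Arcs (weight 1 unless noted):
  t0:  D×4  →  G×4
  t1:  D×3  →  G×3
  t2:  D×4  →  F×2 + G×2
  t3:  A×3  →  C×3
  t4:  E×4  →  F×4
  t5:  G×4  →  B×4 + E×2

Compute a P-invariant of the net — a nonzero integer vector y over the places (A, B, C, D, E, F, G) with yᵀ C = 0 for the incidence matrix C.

Incidence matrix C (rows=places, cols=transitions):
       t0   t1   t2   t3   t4   t5
    A   0    0    0   -3    0    0
    B   0    0    0    0    0    4
    C   0    0    0    3    0    0
    D  -4   -3   -4    0    0    0
    E   0    0    0    0   -4    2
    F   0    0    2    0    4    0
    G   4    3    2    0    0   -4

Candidate y = [1, 0, 1, 0, 0, 0, 0]; check y·C column-wise:
  col t0: 1·0 + 1·0 + 0·-4 + 0·4 = 0
  col t1: 1·0 + 1·0 + 0·-3 + 0·3 = 0
  col t2: 1·0 + 1·0 + 0·-4 + 0·2 + 0·2 = 0
  col t3: 1·-3 + 1·3 = 0
  col t4: 1·0 + 1·0 + 0·-4 + 0·4 = 0
  col t5: 1·0 + 0·4 + 1·0 + 0·2 + 0·-4 = 0

y = (A:1, B:0, C:1, D:0, E:0, F:0, G:0)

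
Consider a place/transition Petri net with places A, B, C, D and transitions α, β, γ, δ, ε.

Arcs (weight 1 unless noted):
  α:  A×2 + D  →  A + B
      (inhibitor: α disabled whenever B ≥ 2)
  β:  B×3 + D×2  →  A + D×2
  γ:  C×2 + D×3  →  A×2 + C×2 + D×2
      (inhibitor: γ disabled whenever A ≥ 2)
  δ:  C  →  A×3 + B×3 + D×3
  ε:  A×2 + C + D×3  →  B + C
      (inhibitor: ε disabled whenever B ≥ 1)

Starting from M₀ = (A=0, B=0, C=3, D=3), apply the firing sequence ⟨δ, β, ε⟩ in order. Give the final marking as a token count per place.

(A=2, B=1, C=2, D=3)

step 1: fire δ:  (A=0, B=0, C=3, D=3) → (A=3, B=3, C=2, D=6)
step 2: fire β:  (A=3, B=3, C=2, D=6) → (A=4, B=0, C=2, D=6)
step 3: fire ε:  (A=4, B=0, C=2, D=6) → (A=2, B=1, C=2, D=3)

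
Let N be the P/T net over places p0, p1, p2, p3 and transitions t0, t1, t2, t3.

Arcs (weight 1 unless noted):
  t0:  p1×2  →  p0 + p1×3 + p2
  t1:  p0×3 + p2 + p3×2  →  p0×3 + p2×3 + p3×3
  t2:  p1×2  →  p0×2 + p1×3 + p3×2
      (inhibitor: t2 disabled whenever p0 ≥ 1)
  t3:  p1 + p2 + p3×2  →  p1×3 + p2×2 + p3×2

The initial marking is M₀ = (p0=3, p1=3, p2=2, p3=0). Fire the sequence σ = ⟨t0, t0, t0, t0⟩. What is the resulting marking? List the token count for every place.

(p0=7, p1=7, p2=6, p3=0)

step 1: fire t0:  (p0=3, p1=3, p2=2, p3=0) → (p0=4, p1=4, p2=3, p3=0)
step 2: fire t0:  (p0=4, p1=4, p2=3, p3=0) → (p0=5, p1=5, p2=4, p3=0)
step 3: fire t0:  (p0=5, p1=5, p2=4, p3=0) → (p0=6, p1=6, p2=5, p3=0)
step 4: fire t0:  (p0=6, p1=6, p2=5, p3=0) → (p0=7, p1=7, p2=6, p3=0)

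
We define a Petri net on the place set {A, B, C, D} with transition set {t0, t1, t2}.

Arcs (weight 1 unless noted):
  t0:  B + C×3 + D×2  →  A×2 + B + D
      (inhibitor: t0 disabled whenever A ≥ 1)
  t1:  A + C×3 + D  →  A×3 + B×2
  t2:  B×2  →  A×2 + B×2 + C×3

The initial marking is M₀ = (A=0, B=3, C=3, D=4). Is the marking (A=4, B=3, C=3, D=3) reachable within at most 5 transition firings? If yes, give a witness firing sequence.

YES — reachable via ⟨t0, t2⟩ (2 firings)

step 1: fire t0:  (A=0, B=3, C=3, D=4) → (A=2, B=3, C=0, D=3)
step 2: fire t2:  (A=2, B=3, C=0, D=3) → (A=4, B=3, C=3, D=3)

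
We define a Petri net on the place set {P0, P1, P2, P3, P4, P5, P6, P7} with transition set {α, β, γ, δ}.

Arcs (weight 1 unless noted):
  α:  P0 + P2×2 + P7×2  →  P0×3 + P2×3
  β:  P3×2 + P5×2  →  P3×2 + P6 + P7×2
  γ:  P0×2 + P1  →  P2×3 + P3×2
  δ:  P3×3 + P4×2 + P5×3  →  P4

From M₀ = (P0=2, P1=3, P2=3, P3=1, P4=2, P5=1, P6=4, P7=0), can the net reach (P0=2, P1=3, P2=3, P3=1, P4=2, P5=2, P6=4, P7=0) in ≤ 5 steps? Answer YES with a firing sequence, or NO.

NO — not reachable within 5 firings

depth 0: 1 marking
depth 1: 2 markings reached so far
depth 2: 2 markings reached so far
(frontier empty at depth 2; search complete)
target is not among the 2 markings reachable within 5 steps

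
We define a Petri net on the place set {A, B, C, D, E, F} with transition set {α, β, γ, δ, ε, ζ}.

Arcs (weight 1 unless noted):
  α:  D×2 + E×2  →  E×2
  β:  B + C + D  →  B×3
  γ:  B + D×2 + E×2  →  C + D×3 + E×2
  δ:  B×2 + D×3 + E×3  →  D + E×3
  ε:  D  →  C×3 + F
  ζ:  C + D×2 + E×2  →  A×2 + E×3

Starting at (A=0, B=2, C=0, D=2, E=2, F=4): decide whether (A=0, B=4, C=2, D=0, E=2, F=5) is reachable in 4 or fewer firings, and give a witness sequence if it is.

step 1: fire ε:  (A=0, B=2, C=0, D=2, E=2, F=4) → (A=0, B=2, C=3, D=1, E=2, F=5)
step 2: fire β:  (A=0, B=2, C=3, D=1, E=2, F=5) → (A=0, B=4, C=2, D=0, E=2, F=5)

YES — reachable via ⟨ε, β⟩ (2 firings)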